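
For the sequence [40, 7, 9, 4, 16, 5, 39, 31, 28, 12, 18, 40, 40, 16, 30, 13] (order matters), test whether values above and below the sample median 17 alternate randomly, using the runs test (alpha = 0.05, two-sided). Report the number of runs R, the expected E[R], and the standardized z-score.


Step 1: Compute median = 17; label A = above, B = below.
Labels in order: ABBBBBAAABAAABAB  (n_A = 8, n_B = 8)
Step 2: Count runs R = 8.
Step 3: Under H0 (random ordering), E[R] = 2*n_A*n_B/(n_A+n_B) + 1 = 2*8*8/16 + 1 = 9.0000.
        Var[R] = 2*n_A*n_B*(2*n_A*n_B - n_A - n_B) / ((n_A+n_B)^2 * (n_A+n_B-1)) = 14336/3840 = 3.7333.
        SD[R] = 1.9322.
Step 4: Continuity-corrected z = (R + 0.5 - E[R]) / SD[R] = (8 + 0.5 - 9.0000) / 1.9322 = -0.2588.
Step 5: Two-sided p-value via normal approximation = 2*(1 - Phi(|z|)) = 0.795809.
Step 6: alpha = 0.05. fail to reject H0.

R = 8, z = -0.2588, p = 0.795809, fail to reject H0.


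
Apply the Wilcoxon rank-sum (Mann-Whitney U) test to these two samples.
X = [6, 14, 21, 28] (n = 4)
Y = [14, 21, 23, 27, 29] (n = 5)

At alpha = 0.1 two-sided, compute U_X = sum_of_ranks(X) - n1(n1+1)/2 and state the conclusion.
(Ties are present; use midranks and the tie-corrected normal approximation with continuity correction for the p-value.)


Step 1: Combine and sort all 9 observations; assign midranks.
sorted (value, group): (6,X), (14,X), (14,Y), (21,X), (21,Y), (23,Y), (27,Y), (28,X), (29,Y)
ranks: 6->1, 14->2.5, 14->2.5, 21->4.5, 21->4.5, 23->6, 27->7, 28->8, 29->9
Step 2: Rank sum for X: R1 = 1 + 2.5 + 4.5 + 8 = 16.
Step 3: U_X = R1 - n1(n1+1)/2 = 16 - 4*5/2 = 16 - 10 = 6.
       U_Y = n1*n2 - U_X = 20 - 6 = 14.
Step 4: Ties are present, so use the tie-corrected normal approximation (with continuity correction) for the p-value.
Step 5: p-value = 0.387282; compare to alpha = 0.1. fail to reject H0.

U_X = 6, p = 0.387282, fail to reject H0 at alpha = 0.1.


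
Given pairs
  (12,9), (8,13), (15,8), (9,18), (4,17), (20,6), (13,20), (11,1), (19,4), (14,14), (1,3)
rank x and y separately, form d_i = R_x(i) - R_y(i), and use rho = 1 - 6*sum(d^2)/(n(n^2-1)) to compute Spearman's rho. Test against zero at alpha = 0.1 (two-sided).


Step 1: Rank x and y separately (midranks; no ties here).
rank(x): 12->6, 8->3, 15->9, 9->4, 4->2, 20->11, 13->7, 11->5, 19->10, 14->8, 1->1
rank(y): 9->6, 13->7, 8->5, 18->10, 17->9, 6->4, 20->11, 1->1, 4->3, 14->8, 3->2
Step 2: d_i = R_x(i) - R_y(i); compute d_i^2.
  (6-6)^2=0, (3-7)^2=16, (9-5)^2=16, (4-10)^2=36, (2-9)^2=49, (11-4)^2=49, (7-11)^2=16, (5-1)^2=16, (10-3)^2=49, (8-8)^2=0, (1-2)^2=1
sum(d^2) = 248.
Step 3: rho = 1 - 6*248 / (11*(11^2 - 1)) = 1 - 1488/1320 = -0.127273.
Step 4: Under H0, t = rho * sqrt((n-2)/(1-rho^2)) = -0.3849 ~ t(9).
Step 5: Two-sided p-value from the t-distribution with 9 df = 0.709215.
Step 6: alpha = 0.1. fail to reject H0.

rho = -0.1273, p = 0.709215, fail to reject H0 at alpha = 0.1.


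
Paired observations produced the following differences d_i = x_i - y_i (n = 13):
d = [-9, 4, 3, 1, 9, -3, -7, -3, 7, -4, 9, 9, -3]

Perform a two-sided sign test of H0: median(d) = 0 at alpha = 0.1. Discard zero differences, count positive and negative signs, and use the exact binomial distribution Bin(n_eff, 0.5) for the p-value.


Step 1: Discard zero differences. Original n = 13; n_eff = number of nonzero differences = 13.
Nonzero differences (with sign): -9, +4, +3, +1, +9, -3, -7, -3, +7, -4, +9, +9, -3
Step 2: Count signs: positive = 7, negative = 6.
Step 3: Under H0: P(positive) = 0.5, so the number of positives S ~ Bin(13, 0.5).
Step 4: Two-sided exact p-value = sum of Bin(13,0.5) probabilities at or below the observed probability = 1.000000.
Step 5: alpha = 0.1. fail to reject H0.

n_eff = 13, pos = 7, neg = 6, p = 1.000000, fail to reject H0.


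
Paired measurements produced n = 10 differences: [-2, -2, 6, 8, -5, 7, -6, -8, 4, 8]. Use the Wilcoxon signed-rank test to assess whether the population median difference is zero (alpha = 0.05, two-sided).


Step 1: Drop any zero differences (none here) and take |d_i|.
|d| = [2, 2, 6, 8, 5, 7, 6, 8, 4, 8]
Step 2: Midrank |d_i| (ties get averaged ranks).
ranks: |2|->1.5, |2|->1.5, |6|->5.5, |8|->9, |5|->4, |7|->7, |6|->5.5, |8|->9, |4|->3, |8|->9
Step 3: Attach original signs; sum ranks with positive sign and with negative sign.
W+ = 5.5 + 9 + 7 + 3 + 9 = 33.5
W- = 1.5 + 1.5 + 4 + 5.5 + 9 = 21.5
(Check: W+ + W- = 55 should equal n(n+1)/2 = 55.)
Step 4: Test statistic W = min(W+, W-) = 21.5.
Step 5: Ties in |d|, so use the tie-corrected normal approximation.
        E[W] = n(n+1)/4 = 10*11/4 = 27.5.
        Tie groups: |d|=2 (t=2), |d|=6 (t=2), |d|=8 (t=3); sum(t^3 - t) = 36.
        Var[W] = n(n+1)(2n+1)/24 - sum(t^3-t)/48 = 2310/24 - 36/48 = 95.5.
        z = (W - E[W]) / sqrt(Var[W]) = (21.5 - 27.5) / 9.7724 = -0.6140.
        Two-sided p = 2*Phi(z) = 0.539233.
Step 6: alpha = 0.05. fail to reject H0.

W+ = 33.5, W- = 21.5, W = min = 21.5, p = 0.539233, fail to reject H0.


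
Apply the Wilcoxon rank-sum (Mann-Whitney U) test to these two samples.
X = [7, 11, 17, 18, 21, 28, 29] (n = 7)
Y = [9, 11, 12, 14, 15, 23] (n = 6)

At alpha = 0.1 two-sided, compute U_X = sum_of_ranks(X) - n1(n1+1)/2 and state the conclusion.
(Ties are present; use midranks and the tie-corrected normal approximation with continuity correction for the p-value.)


Step 1: Combine and sort all 13 observations; assign midranks.
sorted (value, group): (7,X), (9,Y), (11,X), (11,Y), (12,Y), (14,Y), (15,Y), (17,X), (18,X), (21,X), (23,Y), (28,X), (29,X)
ranks: 7->1, 9->2, 11->3.5, 11->3.5, 12->5, 14->6, 15->7, 17->8, 18->9, 21->10, 23->11, 28->12, 29->13
Step 2: Rank sum for X: R1 = 1 + 3.5 + 8 + 9 + 10 + 12 + 13 = 56.5.
Step 3: U_X = R1 - n1(n1+1)/2 = 56.5 - 7*8/2 = 56.5 - 28 = 28.5.
       U_Y = n1*n2 - U_X = 42 - 28.5 = 13.5.
Step 4: Ties are present, so use the tie-corrected normal approximation (with continuity correction) for the p-value.
Step 5: p-value = 0.316645; compare to alpha = 0.1. fail to reject H0.

U_X = 28.5, p = 0.316645, fail to reject H0 at alpha = 0.1.


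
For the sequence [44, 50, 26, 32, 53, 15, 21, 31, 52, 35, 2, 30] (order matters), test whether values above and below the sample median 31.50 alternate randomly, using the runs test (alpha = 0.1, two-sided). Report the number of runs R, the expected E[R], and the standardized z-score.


Step 1: Compute median = 31.50; label A = above, B = below.
Labels in order: AABAABBBAABB  (n_A = 6, n_B = 6)
Step 2: Count runs R = 6.
Step 3: Under H0 (random ordering), E[R] = 2*n_A*n_B/(n_A+n_B) + 1 = 2*6*6/12 + 1 = 7.0000.
        Var[R] = 2*n_A*n_B*(2*n_A*n_B - n_A - n_B) / ((n_A+n_B)^2 * (n_A+n_B-1)) = 4320/1584 = 2.7273.
        SD[R] = 1.6514.
Step 4: Continuity-corrected z = (R + 0.5 - E[R]) / SD[R] = (6 + 0.5 - 7.0000) / 1.6514 = -0.3028.
Step 5: Two-sided p-value via normal approximation = 2*(1 - Phi(|z|)) = 0.762069.
Step 6: alpha = 0.1. fail to reject H0.

R = 6, z = -0.3028, p = 0.762069, fail to reject H0.


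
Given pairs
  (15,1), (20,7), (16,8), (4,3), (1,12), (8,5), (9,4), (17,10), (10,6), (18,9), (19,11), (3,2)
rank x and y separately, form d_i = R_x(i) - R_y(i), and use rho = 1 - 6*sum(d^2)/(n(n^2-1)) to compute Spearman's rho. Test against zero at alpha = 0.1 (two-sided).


Step 1: Rank x and y separately (midranks; no ties here).
rank(x): 15->7, 20->12, 16->8, 4->3, 1->1, 8->4, 9->5, 17->9, 10->6, 18->10, 19->11, 3->2
rank(y): 1->1, 7->7, 8->8, 3->3, 12->12, 5->5, 4->4, 10->10, 6->6, 9->9, 11->11, 2->2
Step 2: d_i = R_x(i) - R_y(i); compute d_i^2.
  (7-1)^2=36, (12-7)^2=25, (8-8)^2=0, (3-3)^2=0, (1-12)^2=121, (4-5)^2=1, (5-4)^2=1, (9-10)^2=1, (6-6)^2=0, (10-9)^2=1, (11-11)^2=0, (2-2)^2=0
sum(d^2) = 186.
Step 3: rho = 1 - 6*186 / (12*(12^2 - 1)) = 1 - 1116/1716 = 0.349650.
Step 4: Under H0, t = rho * sqrt((n-2)/(1-rho^2)) = 1.1802 ~ t(10).
Step 5: Two-sided p-value from the t-distribution with 10 df = 0.265239.
Step 6: alpha = 0.1. fail to reject H0.

rho = 0.3497, p = 0.265239, fail to reject H0 at alpha = 0.1.


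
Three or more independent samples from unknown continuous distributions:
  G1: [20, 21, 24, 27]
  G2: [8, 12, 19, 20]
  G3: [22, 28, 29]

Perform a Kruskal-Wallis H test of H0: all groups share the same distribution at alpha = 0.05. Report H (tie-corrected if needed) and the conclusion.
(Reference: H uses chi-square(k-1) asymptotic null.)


Step 1: Combine all N = 11 observations and assign midranks.
sorted (value, group, rank): (8,G2,1), (12,G2,2), (19,G2,3), (20,G1,4.5), (20,G2,4.5), (21,G1,6), (22,G3,7), (24,G1,8), (27,G1,9), (28,G3,10), (29,G3,11)
Step 2: Sum ranks within each group.
R_1 = 27.5 (n_1 = 4)
R_2 = 10.5 (n_2 = 4)
R_3 = 28 (n_3 = 3)
Step 3: H = 12/(N(N+1)) * sum(R_i^2/n_i) - 3(N+1)
     = 12/(11*12) * (27.5^2/4 + 10.5^2/4 + 28^2/3) - 3*12
     = 0.090909 * 477.958 - 36
     = 7.450758.
Step 4: Ties present; correction factor C = 1 - 6/(11^3 - 11) = 0.995455. Corrected H = 7.450758 / 0.995455 = 7.484779.
Step 5: Under H0, H ~ chi^2(2); p-value = 0.023697.
Step 6: alpha = 0.05. reject H0.

H = 7.4848, df = 2, p = 0.023697, reject H0.


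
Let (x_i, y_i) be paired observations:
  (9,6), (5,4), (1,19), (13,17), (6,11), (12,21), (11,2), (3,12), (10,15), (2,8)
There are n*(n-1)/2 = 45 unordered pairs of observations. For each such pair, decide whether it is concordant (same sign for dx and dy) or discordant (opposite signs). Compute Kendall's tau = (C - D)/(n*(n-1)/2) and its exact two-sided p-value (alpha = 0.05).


Step 1: Enumerate the 45 unordered pairs (i,j) with i<j and classify each by sign(x_j-x_i) * sign(y_j-y_i).
  (1,2):dx=-4,dy=-2->C; (1,3):dx=-8,dy=+13->D; (1,4):dx=+4,dy=+11->C; (1,5):dx=-3,dy=+5->D
  (1,6):dx=+3,dy=+15->C; (1,7):dx=+2,dy=-4->D; (1,8):dx=-6,dy=+6->D; (1,9):dx=+1,dy=+9->C
  (1,10):dx=-7,dy=+2->D; (2,3):dx=-4,dy=+15->D; (2,4):dx=+8,dy=+13->C; (2,5):dx=+1,dy=+7->C
  (2,6):dx=+7,dy=+17->C; (2,7):dx=+6,dy=-2->D; (2,8):dx=-2,dy=+8->D; (2,9):dx=+5,dy=+11->C
  (2,10):dx=-3,dy=+4->D; (3,4):dx=+12,dy=-2->D; (3,5):dx=+5,dy=-8->D; (3,6):dx=+11,dy=+2->C
  (3,7):dx=+10,dy=-17->D; (3,8):dx=+2,dy=-7->D; (3,9):dx=+9,dy=-4->D; (3,10):dx=+1,dy=-11->D
  (4,5):dx=-7,dy=-6->C; (4,6):dx=-1,dy=+4->D; (4,7):dx=-2,dy=-15->C; (4,8):dx=-10,dy=-5->C
  (4,9):dx=-3,dy=-2->C; (4,10):dx=-11,dy=-9->C; (5,6):dx=+6,dy=+10->C; (5,7):dx=+5,dy=-9->D
  (5,8):dx=-3,dy=+1->D; (5,9):dx=+4,dy=+4->C; (5,10):dx=-4,dy=-3->C; (6,7):dx=-1,dy=-19->C
  (6,8):dx=-9,dy=-9->C; (6,9):dx=-2,dy=-6->C; (6,10):dx=-10,dy=-13->C; (7,8):dx=-8,dy=+10->D
  (7,9):dx=-1,dy=+13->D; (7,10):dx=-9,dy=+6->D; (8,9):dx=+7,dy=+3->C; (8,10):dx=-1,dy=-4->C
  (9,10):dx=-8,dy=-7->C
Step 2: C = 24, D = 21, total pairs = 45.
Step 3: tau = (C - D)/(n(n-1)/2) = (24 - 21)/45 = 0.066667.
Step 4: Exact two-sided p-value (enumerate n! = 3628800 permutations of y under H0): p = 0.861801.
Step 5: alpha = 0.05. fail to reject H0.

tau_b = 0.0667 (C=24, D=21), p = 0.861801, fail to reject H0.


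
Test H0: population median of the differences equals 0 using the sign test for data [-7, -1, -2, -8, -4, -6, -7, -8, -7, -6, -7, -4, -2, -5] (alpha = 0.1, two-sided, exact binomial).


Step 1: Discard zero differences. Original n = 14; n_eff = number of nonzero differences = 14.
Nonzero differences (with sign): -7, -1, -2, -8, -4, -6, -7, -8, -7, -6, -7, -4, -2, -5
Step 2: Count signs: positive = 0, negative = 14.
Step 3: Under H0: P(positive) = 0.5, so the number of positives S ~ Bin(14, 0.5).
Step 4: Two-sided exact p-value = sum of Bin(14,0.5) probabilities at or below the observed probability = 0.000122.
Step 5: alpha = 0.1. reject H0.

n_eff = 14, pos = 0, neg = 14, p = 0.000122, reject H0.


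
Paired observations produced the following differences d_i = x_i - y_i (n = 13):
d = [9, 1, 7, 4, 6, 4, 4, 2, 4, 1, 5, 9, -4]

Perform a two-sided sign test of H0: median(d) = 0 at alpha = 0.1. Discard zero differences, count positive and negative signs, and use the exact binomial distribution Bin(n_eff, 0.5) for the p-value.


Step 1: Discard zero differences. Original n = 13; n_eff = number of nonzero differences = 13.
Nonzero differences (with sign): +9, +1, +7, +4, +6, +4, +4, +2, +4, +1, +5, +9, -4
Step 2: Count signs: positive = 12, negative = 1.
Step 3: Under H0: P(positive) = 0.5, so the number of positives S ~ Bin(13, 0.5).
Step 4: Two-sided exact p-value = sum of Bin(13,0.5) probabilities at or below the observed probability = 0.003418.
Step 5: alpha = 0.1. reject H0.

n_eff = 13, pos = 12, neg = 1, p = 0.003418, reject H0.


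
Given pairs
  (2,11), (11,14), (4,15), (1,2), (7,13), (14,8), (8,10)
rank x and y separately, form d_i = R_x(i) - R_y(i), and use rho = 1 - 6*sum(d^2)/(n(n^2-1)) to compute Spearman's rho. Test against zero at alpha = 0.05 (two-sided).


Step 1: Rank x and y separately (midranks; no ties here).
rank(x): 2->2, 11->6, 4->3, 1->1, 7->4, 14->7, 8->5
rank(y): 11->4, 14->6, 15->7, 2->1, 13->5, 8->2, 10->3
Step 2: d_i = R_x(i) - R_y(i); compute d_i^2.
  (2-4)^2=4, (6-6)^2=0, (3-7)^2=16, (1-1)^2=0, (4-5)^2=1, (7-2)^2=25, (5-3)^2=4
sum(d^2) = 50.
Step 3: rho = 1 - 6*50 / (7*(7^2 - 1)) = 1 - 300/336 = 0.107143.
Step 4: Under H0, t = rho * sqrt((n-2)/(1-rho^2)) = 0.2410 ~ t(5).
Step 5: Two-sided p-value from the t-distribution with 5 df = 0.819151.
Step 6: alpha = 0.05. fail to reject H0.

rho = 0.1071, p = 0.819151, fail to reject H0 at alpha = 0.05.


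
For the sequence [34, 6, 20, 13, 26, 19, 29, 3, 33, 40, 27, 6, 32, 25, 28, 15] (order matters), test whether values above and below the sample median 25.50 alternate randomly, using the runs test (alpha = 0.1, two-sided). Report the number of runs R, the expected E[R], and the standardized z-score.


Step 1: Compute median = 25.50; label A = above, B = below.
Labels in order: ABBBABABAAABABAB  (n_A = 8, n_B = 8)
Step 2: Count runs R = 12.
Step 3: Under H0 (random ordering), E[R] = 2*n_A*n_B/(n_A+n_B) + 1 = 2*8*8/16 + 1 = 9.0000.
        Var[R] = 2*n_A*n_B*(2*n_A*n_B - n_A - n_B) / ((n_A+n_B)^2 * (n_A+n_B-1)) = 14336/3840 = 3.7333.
        SD[R] = 1.9322.
Step 4: Continuity-corrected z = (R - 0.5 - E[R]) / SD[R] = (12 - 0.5 - 9.0000) / 1.9322 = 1.2939.
Step 5: Two-sided p-value via normal approximation = 2*(1 - Phi(|z|)) = 0.195709.
Step 6: alpha = 0.1. fail to reject H0.

R = 12, z = 1.2939, p = 0.195709, fail to reject H0.


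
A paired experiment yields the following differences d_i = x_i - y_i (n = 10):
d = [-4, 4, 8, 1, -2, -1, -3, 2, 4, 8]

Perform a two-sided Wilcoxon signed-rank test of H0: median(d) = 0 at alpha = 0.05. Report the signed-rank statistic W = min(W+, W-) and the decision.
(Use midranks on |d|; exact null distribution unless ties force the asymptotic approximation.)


Step 1: Drop any zero differences (none here) and take |d_i|.
|d| = [4, 4, 8, 1, 2, 1, 3, 2, 4, 8]
Step 2: Midrank |d_i| (ties get averaged ranks).
ranks: |4|->7, |4|->7, |8|->9.5, |1|->1.5, |2|->3.5, |1|->1.5, |3|->5, |2|->3.5, |4|->7, |8|->9.5
Step 3: Attach original signs; sum ranks with positive sign and with negative sign.
W+ = 7 + 9.5 + 1.5 + 3.5 + 7 + 9.5 = 38
W- = 7 + 3.5 + 1.5 + 5 = 17
(Check: W+ + W- = 55 should equal n(n+1)/2 = 55.)
Step 4: Test statistic W = min(W+, W-) = 17.
Step 5: Ties in |d|, so use the tie-corrected normal approximation.
        E[W] = n(n+1)/4 = 10*11/4 = 27.5.
        Tie groups: |d|=1 (t=2), |d|=2 (t=2), |d|=4 (t=3), |d|=8 (t=2); sum(t^3 - t) = 42.
        Var[W] = n(n+1)(2n+1)/24 - sum(t^3-t)/48 = 2310/24 - 42/48 = 95.375.
        z = (W - E[W]) / sqrt(Var[W]) = (17 - 27.5) / 9.7660 = -1.0752.
        Two-sided p = 2*Phi(z) = 0.282304.
Step 6: alpha = 0.05. fail to reject H0.

W+ = 38, W- = 17, W = min = 17, p = 0.282304, fail to reject H0.


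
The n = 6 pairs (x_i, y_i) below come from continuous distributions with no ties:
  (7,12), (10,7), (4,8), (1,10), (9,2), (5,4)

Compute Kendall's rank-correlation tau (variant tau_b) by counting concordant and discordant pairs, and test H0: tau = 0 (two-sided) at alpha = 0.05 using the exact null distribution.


Step 1: Enumerate the 15 unordered pairs (i,j) with i<j and classify each by sign(x_j-x_i) * sign(y_j-y_i).
  (1,2):dx=+3,dy=-5->D; (1,3):dx=-3,dy=-4->C; (1,4):dx=-6,dy=-2->C; (1,5):dx=+2,dy=-10->D
  (1,6):dx=-2,dy=-8->C; (2,3):dx=-6,dy=+1->D; (2,4):dx=-9,dy=+3->D; (2,5):dx=-1,dy=-5->C
  (2,6):dx=-5,dy=-3->C; (3,4):dx=-3,dy=+2->D; (3,5):dx=+5,dy=-6->D; (3,6):dx=+1,dy=-4->D
  (4,5):dx=+8,dy=-8->D; (4,6):dx=+4,dy=-6->D; (5,6):dx=-4,dy=+2->D
Step 2: C = 5, D = 10, total pairs = 15.
Step 3: tau = (C - D)/(n(n-1)/2) = (5 - 10)/15 = -0.333333.
Step 4: Exact two-sided p-value (enumerate n! = 720 permutations of y under H0): p = 0.469444.
Step 5: alpha = 0.05. fail to reject H0.

tau_b = -0.3333 (C=5, D=10), p = 0.469444, fail to reject H0.


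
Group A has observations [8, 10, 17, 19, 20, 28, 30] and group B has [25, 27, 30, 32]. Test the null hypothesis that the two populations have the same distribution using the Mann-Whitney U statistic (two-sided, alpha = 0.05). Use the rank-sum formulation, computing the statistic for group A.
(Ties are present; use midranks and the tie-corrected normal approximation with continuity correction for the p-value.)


Step 1: Combine and sort all 11 observations; assign midranks.
sorted (value, group): (8,X), (10,X), (17,X), (19,X), (20,X), (25,Y), (27,Y), (28,X), (30,X), (30,Y), (32,Y)
ranks: 8->1, 10->2, 17->3, 19->4, 20->5, 25->6, 27->7, 28->8, 30->9.5, 30->9.5, 32->11
Step 2: Rank sum for X: R1 = 1 + 2 + 3 + 4 + 5 + 8 + 9.5 = 32.5.
Step 3: U_X = R1 - n1(n1+1)/2 = 32.5 - 7*8/2 = 32.5 - 28 = 4.5.
       U_Y = n1*n2 - U_X = 28 - 4.5 = 23.5.
Step 4: Ties are present, so use the tie-corrected normal approximation (with continuity correction) for the p-value.
Step 5: p-value = 0.088247; compare to alpha = 0.05. fail to reject H0.

U_X = 4.5, p = 0.088247, fail to reject H0 at alpha = 0.05.


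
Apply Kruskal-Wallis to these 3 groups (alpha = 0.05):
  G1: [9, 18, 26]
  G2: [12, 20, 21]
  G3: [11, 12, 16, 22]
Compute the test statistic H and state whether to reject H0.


Step 1: Combine all N = 10 observations and assign midranks.
sorted (value, group, rank): (9,G1,1), (11,G3,2), (12,G2,3.5), (12,G3,3.5), (16,G3,5), (18,G1,6), (20,G2,7), (21,G2,8), (22,G3,9), (26,G1,10)
Step 2: Sum ranks within each group.
R_1 = 17 (n_1 = 3)
R_2 = 18.5 (n_2 = 3)
R_3 = 19.5 (n_3 = 4)
Step 3: H = 12/(N(N+1)) * sum(R_i^2/n_i) - 3(N+1)
     = 12/(10*11) * (17^2/3 + 18.5^2/3 + 19.5^2/4) - 3*11
     = 0.109091 * 305.479 - 33
     = 0.325000.
Step 4: Ties present; correction factor C = 1 - 6/(10^3 - 10) = 0.993939. Corrected H = 0.325000 / 0.993939 = 0.326982.
Step 5: Under H0, H ~ chi^2(2); p-value = 0.849174.
Step 6: alpha = 0.05. fail to reject H0.

H = 0.3270, df = 2, p = 0.849174, fail to reject H0.


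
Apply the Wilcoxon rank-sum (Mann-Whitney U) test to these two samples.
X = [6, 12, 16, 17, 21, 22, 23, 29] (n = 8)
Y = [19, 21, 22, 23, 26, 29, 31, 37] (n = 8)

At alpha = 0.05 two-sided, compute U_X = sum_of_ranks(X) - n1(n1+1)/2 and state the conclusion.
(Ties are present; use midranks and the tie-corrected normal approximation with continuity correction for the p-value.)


Step 1: Combine and sort all 16 observations; assign midranks.
sorted (value, group): (6,X), (12,X), (16,X), (17,X), (19,Y), (21,X), (21,Y), (22,X), (22,Y), (23,X), (23,Y), (26,Y), (29,X), (29,Y), (31,Y), (37,Y)
ranks: 6->1, 12->2, 16->3, 17->4, 19->5, 21->6.5, 21->6.5, 22->8.5, 22->8.5, 23->10.5, 23->10.5, 26->12, 29->13.5, 29->13.5, 31->15, 37->16
Step 2: Rank sum for X: R1 = 1 + 2 + 3 + 4 + 6.5 + 8.5 + 10.5 + 13.5 = 49.
Step 3: U_X = R1 - n1(n1+1)/2 = 49 - 8*9/2 = 49 - 36 = 13.
       U_Y = n1*n2 - U_X = 64 - 13 = 51.
Step 4: Ties are present, so use the tie-corrected normal approximation (with continuity correction) for the p-value.
Step 5: p-value = 0.051340; compare to alpha = 0.05. fail to reject H0.

U_X = 13, p = 0.051340, fail to reject H0 at alpha = 0.05.


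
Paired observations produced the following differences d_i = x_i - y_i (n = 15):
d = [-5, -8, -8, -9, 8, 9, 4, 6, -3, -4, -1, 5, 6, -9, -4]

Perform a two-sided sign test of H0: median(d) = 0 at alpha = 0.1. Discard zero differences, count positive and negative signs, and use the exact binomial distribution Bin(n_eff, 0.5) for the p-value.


Step 1: Discard zero differences. Original n = 15; n_eff = number of nonzero differences = 15.
Nonzero differences (with sign): -5, -8, -8, -9, +8, +9, +4, +6, -3, -4, -1, +5, +6, -9, -4
Step 2: Count signs: positive = 6, negative = 9.
Step 3: Under H0: P(positive) = 0.5, so the number of positives S ~ Bin(15, 0.5).
Step 4: Two-sided exact p-value = sum of Bin(15,0.5) probabilities at or below the observed probability = 0.607239.
Step 5: alpha = 0.1. fail to reject H0.

n_eff = 15, pos = 6, neg = 9, p = 0.607239, fail to reject H0.


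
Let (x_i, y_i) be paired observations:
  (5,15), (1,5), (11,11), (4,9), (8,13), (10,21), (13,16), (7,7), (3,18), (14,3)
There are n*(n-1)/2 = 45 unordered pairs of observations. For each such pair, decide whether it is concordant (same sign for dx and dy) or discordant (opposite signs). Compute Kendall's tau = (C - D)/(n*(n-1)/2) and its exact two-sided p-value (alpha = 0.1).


Step 1: Enumerate the 45 unordered pairs (i,j) with i<j and classify each by sign(x_j-x_i) * sign(y_j-y_i).
  (1,2):dx=-4,dy=-10->C; (1,3):dx=+6,dy=-4->D; (1,4):dx=-1,dy=-6->C; (1,5):dx=+3,dy=-2->D
  (1,6):dx=+5,dy=+6->C; (1,7):dx=+8,dy=+1->C; (1,8):dx=+2,dy=-8->D; (1,9):dx=-2,dy=+3->D
  (1,10):dx=+9,dy=-12->D; (2,3):dx=+10,dy=+6->C; (2,4):dx=+3,dy=+4->C; (2,5):dx=+7,dy=+8->C
  (2,6):dx=+9,dy=+16->C; (2,7):dx=+12,dy=+11->C; (2,8):dx=+6,dy=+2->C; (2,9):dx=+2,dy=+13->C
  (2,10):dx=+13,dy=-2->D; (3,4):dx=-7,dy=-2->C; (3,5):dx=-3,dy=+2->D; (3,6):dx=-1,dy=+10->D
  (3,7):dx=+2,dy=+5->C; (3,8):dx=-4,dy=-4->C; (3,9):dx=-8,dy=+7->D; (3,10):dx=+3,dy=-8->D
  (4,5):dx=+4,dy=+4->C; (4,6):dx=+6,dy=+12->C; (4,7):dx=+9,dy=+7->C; (4,8):dx=+3,dy=-2->D
  (4,9):dx=-1,dy=+9->D; (4,10):dx=+10,dy=-6->D; (5,6):dx=+2,dy=+8->C; (5,7):dx=+5,dy=+3->C
  (5,8):dx=-1,dy=-6->C; (5,9):dx=-5,dy=+5->D; (5,10):dx=+6,dy=-10->D; (6,7):dx=+3,dy=-5->D
  (6,8):dx=-3,dy=-14->C; (6,9):dx=-7,dy=-3->C; (6,10):dx=+4,dy=-18->D; (7,8):dx=-6,dy=-9->C
  (7,9):dx=-10,dy=+2->D; (7,10):dx=+1,dy=-13->D; (8,9):dx=-4,dy=+11->D; (8,10):dx=+7,dy=-4->D
  (9,10):dx=+11,dy=-15->D
Step 2: C = 23, D = 22, total pairs = 45.
Step 3: tau = (C - D)/(n(n-1)/2) = (23 - 22)/45 = 0.022222.
Step 4: Exact two-sided p-value (enumerate n! = 3628800 permutations of y under H0): p = 1.000000.
Step 5: alpha = 0.1. fail to reject H0.

tau_b = 0.0222 (C=23, D=22), p = 1.000000, fail to reject H0.


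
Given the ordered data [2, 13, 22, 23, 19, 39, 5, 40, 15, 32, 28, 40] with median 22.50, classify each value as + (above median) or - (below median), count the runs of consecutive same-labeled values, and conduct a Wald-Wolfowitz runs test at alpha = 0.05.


Step 1: Compute median = 22.50; label A = above, B = below.
Labels in order: BBBABABABAAA  (n_A = 6, n_B = 6)
Step 2: Count runs R = 8.
Step 3: Under H0 (random ordering), E[R] = 2*n_A*n_B/(n_A+n_B) + 1 = 2*6*6/12 + 1 = 7.0000.
        Var[R] = 2*n_A*n_B*(2*n_A*n_B - n_A - n_B) / ((n_A+n_B)^2 * (n_A+n_B-1)) = 4320/1584 = 2.7273.
        SD[R] = 1.6514.
Step 4: Continuity-corrected z = (R - 0.5 - E[R]) / SD[R] = (8 - 0.5 - 7.0000) / 1.6514 = 0.3028.
Step 5: Two-sided p-value via normal approximation = 2*(1 - Phi(|z|)) = 0.762069.
Step 6: alpha = 0.05. fail to reject H0.

R = 8, z = 0.3028, p = 0.762069, fail to reject H0.


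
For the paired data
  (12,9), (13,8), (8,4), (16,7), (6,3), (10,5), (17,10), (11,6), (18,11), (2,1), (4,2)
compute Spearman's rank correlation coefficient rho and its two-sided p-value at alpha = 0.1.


Step 1: Rank x and y separately (midranks; no ties here).
rank(x): 12->7, 13->8, 8->4, 16->9, 6->3, 10->5, 17->10, 11->6, 18->11, 2->1, 4->2
rank(y): 9->9, 8->8, 4->4, 7->7, 3->3, 5->5, 10->10, 6->6, 11->11, 1->1, 2->2
Step 2: d_i = R_x(i) - R_y(i); compute d_i^2.
  (7-9)^2=4, (8-8)^2=0, (4-4)^2=0, (9-7)^2=4, (3-3)^2=0, (5-5)^2=0, (10-10)^2=0, (6-6)^2=0, (11-11)^2=0, (1-1)^2=0, (2-2)^2=0
sum(d^2) = 8.
Step 3: rho = 1 - 6*8 / (11*(11^2 - 1)) = 1 - 48/1320 = 0.963636.
Step 4: Under H0, t = rho * sqrt((n-2)/(1-rho^2)) = 10.8186 ~ t(9).
Step 5: Two-sided p-value from the t-distribution with 9 df = 0.000002.
Step 6: alpha = 0.1. reject H0.

rho = 0.9636, p = 0.000002, reject H0 at alpha = 0.1.


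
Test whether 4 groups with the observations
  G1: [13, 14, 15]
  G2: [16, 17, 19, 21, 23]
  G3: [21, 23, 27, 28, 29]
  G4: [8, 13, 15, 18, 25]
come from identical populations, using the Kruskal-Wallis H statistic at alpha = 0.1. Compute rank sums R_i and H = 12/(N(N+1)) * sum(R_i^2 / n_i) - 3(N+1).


Step 1: Combine all N = 18 observations and assign midranks.
sorted (value, group, rank): (8,G4,1), (13,G1,2.5), (13,G4,2.5), (14,G1,4), (15,G1,5.5), (15,G4,5.5), (16,G2,7), (17,G2,8), (18,G4,9), (19,G2,10), (21,G2,11.5), (21,G3,11.5), (23,G2,13.5), (23,G3,13.5), (25,G4,15), (27,G3,16), (28,G3,17), (29,G3,18)
Step 2: Sum ranks within each group.
R_1 = 12 (n_1 = 3)
R_2 = 50 (n_2 = 5)
R_3 = 76 (n_3 = 5)
R_4 = 33 (n_4 = 5)
Step 3: H = 12/(N(N+1)) * sum(R_i^2/n_i) - 3(N+1)
     = 12/(18*19) * (12^2/3 + 50^2/5 + 76^2/5 + 33^2/5) - 3*19
     = 0.035088 * 1921 - 57
     = 10.403509.
Step 4: Ties present; correction factor C = 1 - 24/(18^3 - 18) = 0.995872. Corrected H = 10.403509 / 0.995872 = 10.446632.
Step 5: Under H0, H ~ chi^2(3); p-value = 0.015127.
Step 6: alpha = 0.1. reject H0.

H = 10.4466, df = 3, p = 0.015127, reject H0.


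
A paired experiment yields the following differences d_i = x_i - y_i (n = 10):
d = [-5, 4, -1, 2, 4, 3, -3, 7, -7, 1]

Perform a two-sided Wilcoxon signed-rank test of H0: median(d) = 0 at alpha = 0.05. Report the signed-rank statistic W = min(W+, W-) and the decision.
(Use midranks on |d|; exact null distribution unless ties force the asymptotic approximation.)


Step 1: Drop any zero differences (none here) and take |d_i|.
|d| = [5, 4, 1, 2, 4, 3, 3, 7, 7, 1]
Step 2: Midrank |d_i| (ties get averaged ranks).
ranks: |5|->8, |4|->6.5, |1|->1.5, |2|->3, |4|->6.5, |3|->4.5, |3|->4.5, |7|->9.5, |7|->9.5, |1|->1.5
Step 3: Attach original signs; sum ranks with positive sign and with negative sign.
W+ = 6.5 + 3 + 6.5 + 4.5 + 9.5 + 1.5 = 31.5
W- = 8 + 1.5 + 4.5 + 9.5 = 23.5
(Check: W+ + W- = 55 should equal n(n+1)/2 = 55.)
Step 4: Test statistic W = min(W+, W-) = 23.5.
Step 5: Ties in |d|, so use the tie-corrected normal approximation.
        E[W] = n(n+1)/4 = 10*11/4 = 27.5.
        Tie groups: |d|=1 (t=2), |d|=3 (t=2), |d|=4 (t=2), |d|=7 (t=2); sum(t^3 - t) = 24.
        Var[W] = n(n+1)(2n+1)/24 - sum(t^3-t)/48 = 2310/24 - 24/48 = 95.75.
        z = (W - E[W]) / sqrt(Var[W]) = (23.5 - 27.5) / 9.7852 = -0.4088.
        Two-sided p = 2*Phi(z) = 0.682700.
Step 6: alpha = 0.05. fail to reject H0.

W+ = 31.5, W- = 23.5, W = min = 23.5, p = 0.682700, fail to reject H0.


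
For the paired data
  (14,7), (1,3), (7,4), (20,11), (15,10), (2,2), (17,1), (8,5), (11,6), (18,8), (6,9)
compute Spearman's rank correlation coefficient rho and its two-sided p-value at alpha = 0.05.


Step 1: Rank x and y separately (midranks; no ties here).
rank(x): 14->7, 1->1, 7->4, 20->11, 15->8, 2->2, 17->9, 8->5, 11->6, 18->10, 6->3
rank(y): 7->7, 3->3, 4->4, 11->11, 10->10, 2->2, 1->1, 5->5, 6->6, 8->8, 9->9
Step 2: d_i = R_x(i) - R_y(i); compute d_i^2.
  (7-7)^2=0, (1-3)^2=4, (4-4)^2=0, (11-11)^2=0, (8-10)^2=4, (2-2)^2=0, (9-1)^2=64, (5-5)^2=0, (6-6)^2=0, (10-8)^2=4, (3-9)^2=36
sum(d^2) = 112.
Step 3: rho = 1 - 6*112 / (11*(11^2 - 1)) = 1 - 672/1320 = 0.490909.
Step 4: Under H0, t = rho * sqrt((n-2)/(1-rho^2)) = 1.6904 ~ t(9).
Step 5: Two-sided p-value from the t-distribution with 9 df = 0.125204.
Step 6: alpha = 0.05. fail to reject H0.

rho = 0.4909, p = 0.125204, fail to reject H0 at alpha = 0.05.


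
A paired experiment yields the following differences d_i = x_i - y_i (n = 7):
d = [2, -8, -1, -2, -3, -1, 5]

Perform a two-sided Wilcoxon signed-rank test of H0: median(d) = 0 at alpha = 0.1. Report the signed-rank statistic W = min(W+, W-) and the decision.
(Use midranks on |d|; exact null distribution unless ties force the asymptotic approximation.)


Step 1: Drop any zero differences (none here) and take |d_i|.
|d| = [2, 8, 1, 2, 3, 1, 5]
Step 2: Midrank |d_i| (ties get averaged ranks).
ranks: |2|->3.5, |8|->7, |1|->1.5, |2|->3.5, |3|->5, |1|->1.5, |5|->6
Step 3: Attach original signs; sum ranks with positive sign and with negative sign.
W+ = 3.5 + 6 = 9.5
W- = 7 + 1.5 + 3.5 + 5 + 1.5 = 18.5
(Check: W+ + W- = 28 should equal n(n+1)/2 = 28.)
Step 4: Test statistic W = min(W+, W-) = 9.5.
Step 5: Ties in |d|, so use the tie-corrected normal approximation.
        E[W] = n(n+1)/4 = 7*8/4 = 14.
        Tie groups: |d|=1 (t=2), |d|=2 (t=2); sum(t^3 - t) = 12.
        Var[W] = n(n+1)(2n+1)/24 - sum(t^3-t)/48 = 840/24 - 12/48 = 34.75.
        z = (W - E[W]) / sqrt(Var[W]) = (9.5 - 14) / 5.8949 = -0.7634.
        Two-sided p = 2*Phi(z) = 0.445243.
Step 6: alpha = 0.1. fail to reject H0.

W+ = 9.5, W- = 18.5, W = min = 9.5, p = 0.445243, fail to reject H0.


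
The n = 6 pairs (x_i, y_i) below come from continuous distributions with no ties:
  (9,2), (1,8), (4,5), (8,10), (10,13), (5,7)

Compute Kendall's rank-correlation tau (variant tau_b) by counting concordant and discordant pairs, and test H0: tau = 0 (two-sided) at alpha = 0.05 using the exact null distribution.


Step 1: Enumerate the 15 unordered pairs (i,j) with i<j and classify each by sign(x_j-x_i) * sign(y_j-y_i).
  (1,2):dx=-8,dy=+6->D; (1,3):dx=-5,dy=+3->D; (1,4):dx=-1,dy=+8->D; (1,5):dx=+1,dy=+11->C
  (1,6):dx=-4,dy=+5->D; (2,3):dx=+3,dy=-3->D; (2,4):dx=+7,dy=+2->C; (2,5):dx=+9,dy=+5->C
  (2,6):dx=+4,dy=-1->D; (3,4):dx=+4,dy=+5->C; (3,5):dx=+6,dy=+8->C; (3,6):dx=+1,dy=+2->C
  (4,5):dx=+2,dy=+3->C; (4,6):dx=-3,dy=-3->C; (5,6):dx=-5,dy=-6->C
Step 2: C = 9, D = 6, total pairs = 15.
Step 3: tau = (C - D)/(n(n-1)/2) = (9 - 6)/15 = 0.200000.
Step 4: Exact two-sided p-value (enumerate n! = 720 permutations of y under H0): p = 0.719444.
Step 5: alpha = 0.05. fail to reject H0.

tau_b = 0.2000 (C=9, D=6), p = 0.719444, fail to reject H0.


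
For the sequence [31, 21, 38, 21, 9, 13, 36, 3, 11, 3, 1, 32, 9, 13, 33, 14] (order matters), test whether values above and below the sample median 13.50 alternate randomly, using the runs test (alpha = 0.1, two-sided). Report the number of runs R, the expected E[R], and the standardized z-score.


Step 1: Compute median = 13.50; label A = above, B = below.
Labels in order: AAAABBABBBBABBAA  (n_A = 8, n_B = 8)
Step 2: Count runs R = 7.
Step 3: Under H0 (random ordering), E[R] = 2*n_A*n_B/(n_A+n_B) + 1 = 2*8*8/16 + 1 = 9.0000.
        Var[R] = 2*n_A*n_B*(2*n_A*n_B - n_A - n_B) / ((n_A+n_B)^2 * (n_A+n_B-1)) = 14336/3840 = 3.7333.
        SD[R] = 1.9322.
Step 4: Continuity-corrected z = (R + 0.5 - E[R]) / SD[R] = (7 + 0.5 - 9.0000) / 1.9322 = -0.7763.
Step 5: Two-sided p-value via normal approximation = 2*(1 - Phi(|z|)) = 0.437558.
Step 6: alpha = 0.1. fail to reject H0.

R = 7, z = -0.7763, p = 0.437558, fail to reject H0.


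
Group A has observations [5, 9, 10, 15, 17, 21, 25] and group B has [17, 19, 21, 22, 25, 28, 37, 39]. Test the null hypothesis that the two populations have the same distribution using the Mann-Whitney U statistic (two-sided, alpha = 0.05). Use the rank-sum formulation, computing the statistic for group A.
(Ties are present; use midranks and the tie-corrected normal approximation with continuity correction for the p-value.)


Step 1: Combine and sort all 15 observations; assign midranks.
sorted (value, group): (5,X), (9,X), (10,X), (15,X), (17,X), (17,Y), (19,Y), (21,X), (21,Y), (22,Y), (25,X), (25,Y), (28,Y), (37,Y), (39,Y)
ranks: 5->1, 9->2, 10->3, 15->4, 17->5.5, 17->5.5, 19->7, 21->8.5, 21->8.5, 22->10, 25->11.5, 25->11.5, 28->13, 37->14, 39->15
Step 2: Rank sum for X: R1 = 1 + 2 + 3 + 4 + 5.5 + 8.5 + 11.5 = 35.5.
Step 3: U_X = R1 - n1(n1+1)/2 = 35.5 - 7*8/2 = 35.5 - 28 = 7.5.
       U_Y = n1*n2 - U_X = 56 - 7.5 = 48.5.
Step 4: Ties are present, so use the tie-corrected normal approximation (with continuity correction) for the p-value.
Step 5: p-value = 0.020299; compare to alpha = 0.05. reject H0.

U_X = 7.5, p = 0.020299, reject H0 at alpha = 0.05.


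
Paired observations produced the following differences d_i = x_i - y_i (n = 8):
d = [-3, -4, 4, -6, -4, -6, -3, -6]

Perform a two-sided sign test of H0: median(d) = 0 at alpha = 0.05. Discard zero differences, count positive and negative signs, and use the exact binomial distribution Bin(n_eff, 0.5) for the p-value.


Step 1: Discard zero differences. Original n = 8; n_eff = number of nonzero differences = 8.
Nonzero differences (with sign): -3, -4, +4, -6, -4, -6, -3, -6
Step 2: Count signs: positive = 1, negative = 7.
Step 3: Under H0: P(positive) = 0.5, so the number of positives S ~ Bin(8, 0.5).
Step 4: Two-sided exact p-value = sum of Bin(8,0.5) probabilities at or below the observed probability = 0.070312.
Step 5: alpha = 0.05. fail to reject H0.

n_eff = 8, pos = 1, neg = 7, p = 0.070312, fail to reject H0.


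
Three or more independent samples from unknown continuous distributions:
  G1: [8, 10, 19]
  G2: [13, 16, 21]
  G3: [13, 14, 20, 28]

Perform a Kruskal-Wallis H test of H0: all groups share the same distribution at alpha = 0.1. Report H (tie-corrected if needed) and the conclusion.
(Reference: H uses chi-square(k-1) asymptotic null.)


Step 1: Combine all N = 10 observations and assign midranks.
sorted (value, group, rank): (8,G1,1), (10,G1,2), (13,G2,3.5), (13,G3,3.5), (14,G3,5), (16,G2,6), (19,G1,7), (20,G3,8), (21,G2,9), (28,G3,10)
Step 2: Sum ranks within each group.
R_1 = 10 (n_1 = 3)
R_2 = 18.5 (n_2 = 3)
R_3 = 26.5 (n_3 = 4)
Step 3: H = 12/(N(N+1)) * sum(R_i^2/n_i) - 3(N+1)
     = 12/(10*11) * (10^2/3 + 18.5^2/3 + 26.5^2/4) - 3*11
     = 0.109091 * 322.979 - 33
     = 2.234091.
Step 4: Ties present; correction factor C = 1 - 6/(10^3 - 10) = 0.993939. Corrected H = 2.234091 / 0.993939 = 2.247713.
Step 5: Under H0, H ~ chi^2(2); p-value = 0.325024.
Step 6: alpha = 0.1. fail to reject H0.

H = 2.2477, df = 2, p = 0.325024, fail to reject H0.


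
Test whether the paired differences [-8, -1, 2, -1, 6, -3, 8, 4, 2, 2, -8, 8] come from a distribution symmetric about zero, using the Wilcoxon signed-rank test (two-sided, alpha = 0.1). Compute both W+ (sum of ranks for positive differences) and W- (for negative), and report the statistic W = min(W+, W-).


Step 1: Drop any zero differences (none here) and take |d_i|.
|d| = [8, 1, 2, 1, 6, 3, 8, 4, 2, 2, 8, 8]
Step 2: Midrank |d_i| (ties get averaged ranks).
ranks: |8|->10.5, |1|->1.5, |2|->4, |1|->1.5, |6|->8, |3|->6, |8|->10.5, |4|->7, |2|->4, |2|->4, |8|->10.5, |8|->10.5
Step 3: Attach original signs; sum ranks with positive sign and with negative sign.
W+ = 4 + 8 + 10.5 + 7 + 4 + 4 + 10.5 = 48
W- = 10.5 + 1.5 + 1.5 + 6 + 10.5 = 30
(Check: W+ + W- = 78 should equal n(n+1)/2 = 78.)
Step 4: Test statistic W = min(W+, W-) = 30.
Step 5: Ties in |d|, so use the tie-corrected normal approximation.
        E[W] = n(n+1)/4 = 12*13/4 = 39.
        Tie groups: |d|=1 (t=2), |d|=2 (t=3), |d|=8 (t=4); sum(t^3 - t) = 90.
        Var[W] = n(n+1)(2n+1)/24 - sum(t^3-t)/48 = 3900/24 - 90/48 = 160.625.
        z = (W - E[W]) / sqrt(Var[W]) = (30 - 39) / 12.6738 = -0.7101.
        Two-sided p = 2*Phi(z) = 0.477625.
Step 6: alpha = 0.1. fail to reject H0.

W+ = 48, W- = 30, W = min = 30, p = 0.477625, fail to reject H0.


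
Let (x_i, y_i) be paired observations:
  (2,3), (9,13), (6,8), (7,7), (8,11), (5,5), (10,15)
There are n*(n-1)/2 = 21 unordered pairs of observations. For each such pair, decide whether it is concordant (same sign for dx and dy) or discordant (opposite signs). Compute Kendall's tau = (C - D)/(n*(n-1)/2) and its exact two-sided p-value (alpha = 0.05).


Step 1: Enumerate the 21 unordered pairs (i,j) with i<j and classify each by sign(x_j-x_i) * sign(y_j-y_i).
  (1,2):dx=+7,dy=+10->C; (1,3):dx=+4,dy=+5->C; (1,4):dx=+5,dy=+4->C; (1,5):dx=+6,dy=+8->C
  (1,6):dx=+3,dy=+2->C; (1,7):dx=+8,dy=+12->C; (2,3):dx=-3,dy=-5->C; (2,4):dx=-2,dy=-6->C
  (2,5):dx=-1,dy=-2->C; (2,6):dx=-4,dy=-8->C; (2,7):dx=+1,dy=+2->C; (3,4):dx=+1,dy=-1->D
  (3,5):dx=+2,dy=+3->C; (3,6):dx=-1,dy=-3->C; (3,7):dx=+4,dy=+7->C; (4,5):dx=+1,dy=+4->C
  (4,6):dx=-2,dy=-2->C; (4,7):dx=+3,dy=+8->C; (5,6):dx=-3,dy=-6->C; (5,7):dx=+2,dy=+4->C
  (6,7):dx=+5,dy=+10->C
Step 2: C = 20, D = 1, total pairs = 21.
Step 3: tau = (C - D)/(n(n-1)/2) = (20 - 1)/21 = 0.904762.
Step 4: Exact two-sided p-value (enumerate n! = 5040 permutations of y under H0): p = 0.002778.
Step 5: alpha = 0.05. reject H0.

tau_b = 0.9048 (C=20, D=1), p = 0.002778, reject H0.


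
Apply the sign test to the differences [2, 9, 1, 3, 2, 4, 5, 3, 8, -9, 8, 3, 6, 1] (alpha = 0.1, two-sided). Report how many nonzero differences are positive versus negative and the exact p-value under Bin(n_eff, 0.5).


Step 1: Discard zero differences. Original n = 14; n_eff = number of nonzero differences = 14.
Nonzero differences (with sign): +2, +9, +1, +3, +2, +4, +5, +3, +8, -9, +8, +3, +6, +1
Step 2: Count signs: positive = 13, negative = 1.
Step 3: Under H0: P(positive) = 0.5, so the number of positives S ~ Bin(14, 0.5).
Step 4: Two-sided exact p-value = sum of Bin(14,0.5) probabilities at or below the observed probability = 0.001831.
Step 5: alpha = 0.1. reject H0.

n_eff = 14, pos = 13, neg = 1, p = 0.001831, reject H0.


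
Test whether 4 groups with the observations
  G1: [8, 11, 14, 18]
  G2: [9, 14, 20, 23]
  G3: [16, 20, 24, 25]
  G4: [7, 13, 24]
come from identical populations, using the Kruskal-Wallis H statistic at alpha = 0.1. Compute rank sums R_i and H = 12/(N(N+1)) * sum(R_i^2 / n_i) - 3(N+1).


Step 1: Combine all N = 15 observations and assign midranks.
sorted (value, group, rank): (7,G4,1), (8,G1,2), (9,G2,3), (11,G1,4), (13,G4,5), (14,G1,6.5), (14,G2,6.5), (16,G3,8), (18,G1,9), (20,G2,10.5), (20,G3,10.5), (23,G2,12), (24,G3,13.5), (24,G4,13.5), (25,G3,15)
Step 2: Sum ranks within each group.
R_1 = 21.5 (n_1 = 4)
R_2 = 32 (n_2 = 4)
R_3 = 47 (n_3 = 4)
R_4 = 19.5 (n_4 = 3)
Step 3: H = 12/(N(N+1)) * sum(R_i^2/n_i) - 3(N+1)
     = 12/(15*16) * (21.5^2/4 + 32^2/4 + 47^2/4 + 19.5^2/3) - 3*16
     = 0.050000 * 1050.56 - 48
     = 4.528125.
Step 4: Ties present; correction factor C = 1 - 18/(15^3 - 15) = 0.994643. Corrected H = 4.528125 / 0.994643 = 4.552513.
Step 5: Under H0, H ~ chi^2(3); p-value = 0.207654.
Step 6: alpha = 0.1. fail to reject H0.

H = 4.5525, df = 3, p = 0.207654, fail to reject H0.


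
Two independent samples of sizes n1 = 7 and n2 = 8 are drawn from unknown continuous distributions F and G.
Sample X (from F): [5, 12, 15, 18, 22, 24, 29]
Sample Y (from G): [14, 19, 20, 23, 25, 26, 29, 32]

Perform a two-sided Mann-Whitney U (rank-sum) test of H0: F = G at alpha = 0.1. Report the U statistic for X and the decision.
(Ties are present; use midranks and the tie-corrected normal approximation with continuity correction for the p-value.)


Step 1: Combine and sort all 15 observations; assign midranks.
sorted (value, group): (5,X), (12,X), (14,Y), (15,X), (18,X), (19,Y), (20,Y), (22,X), (23,Y), (24,X), (25,Y), (26,Y), (29,X), (29,Y), (32,Y)
ranks: 5->1, 12->2, 14->3, 15->4, 18->5, 19->6, 20->7, 22->8, 23->9, 24->10, 25->11, 26->12, 29->13.5, 29->13.5, 32->15
Step 2: Rank sum for X: R1 = 1 + 2 + 4 + 5 + 8 + 10 + 13.5 = 43.5.
Step 3: U_X = R1 - n1(n1+1)/2 = 43.5 - 7*8/2 = 43.5 - 28 = 15.5.
       U_Y = n1*n2 - U_X = 56 - 15.5 = 40.5.
Step 4: Ties are present, so use the tie-corrected normal approximation (with continuity correction) for the p-value.
Step 5: p-value = 0.164537; compare to alpha = 0.1. fail to reject H0.

U_X = 15.5, p = 0.164537, fail to reject H0 at alpha = 0.1.


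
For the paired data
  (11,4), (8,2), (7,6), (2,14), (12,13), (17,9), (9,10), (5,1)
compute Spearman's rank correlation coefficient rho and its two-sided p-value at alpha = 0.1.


Step 1: Rank x and y separately (midranks; no ties here).
rank(x): 11->6, 8->4, 7->3, 2->1, 12->7, 17->8, 9->5, 5->2
rank(y): 4->3, 2->2, 6->4, 14->8, 13->7, 9->5, 10->6, 1->1
Step 2: d_i = R_x(i) - R_y(i); compute d_i^2.
  (6-3)^2=9, (4-2)^2=4, (3-4)^2=1, (1-8)^2=49, (7-7)^2=0, (8-5)^2=9, (5-6)^2=1, (2-1)^2=1
sum(d^2) = 74.
Step 3: rho = 1 - 6*74 / (8*(8^2 - 1)) = 1 - 444/504 = 0.119048.
Step 4: Under H0, t = rho * sqrt((n-2)/(1-rho^2)) = 0.2937 ~ t(6).
Step 5: Two-sided p-value from the t-distribution with 6 df = 0.778886.
Step 6: alpha = 0.1. fail to reject H0.

rho = 0.1190, p = 0.778886, fail to reject H0 at alpha = 0.1.
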